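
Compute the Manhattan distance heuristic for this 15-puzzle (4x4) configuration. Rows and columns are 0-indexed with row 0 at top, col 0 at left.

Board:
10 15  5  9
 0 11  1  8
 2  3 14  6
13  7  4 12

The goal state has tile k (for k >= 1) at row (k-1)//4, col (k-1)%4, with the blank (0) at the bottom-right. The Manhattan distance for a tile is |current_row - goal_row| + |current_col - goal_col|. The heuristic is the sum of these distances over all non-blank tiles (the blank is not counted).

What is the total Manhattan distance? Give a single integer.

Answer: 39

Derivation:
Tile 10: (0,0)->(2,1) = 3
Tile 15: (0,1)->(3,2) = 4
Tile 5: (0,2)->(1,0) = 3
Tile 9: (0,3)->(2,0) = 5
Tile 11: (1,1)->(2,2) = 2
Tile 1: (1,2)->(0,0) = 3
Tile 8: (1,3)->(1,3) = 0
Tile 2: (2,0)->(0,1) = 3
Tile 3: (2,1)->(0,2) = 3
Tile 14: (2,2)->(3,1) = 2
Tile 6: (2,3)->(1,1) = 3
Tile 13: (3,0)->(3,0) = 0
Tile 7: (3,1)->(1,2) = 3
Tile 4: (3,2)->(0,3) = 4
Tile 12: (3,3)->(2,3) = 1
Sum: 3 + 4 + 3 + 5 + 2 + 3 + 0 + 3 + 3 + 2 + 3 + 0 + 3 + 4 + 1 = 39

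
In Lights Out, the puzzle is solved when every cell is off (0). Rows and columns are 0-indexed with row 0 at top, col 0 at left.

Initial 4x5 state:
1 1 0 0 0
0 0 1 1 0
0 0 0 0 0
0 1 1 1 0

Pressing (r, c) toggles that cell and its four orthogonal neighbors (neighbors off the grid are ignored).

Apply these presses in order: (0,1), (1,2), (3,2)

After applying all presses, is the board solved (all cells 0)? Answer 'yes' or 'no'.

Answer: yes

Derivation:
After press 1 at (0,1):
0 0 1 0 0
0 1 1 1 0
0 0 0 0 0
0 1 1 1 0

After press 2 at (1,2):
0 0 0 0 0
0 0 0 0 0
0 0 1 0 0
0 1 1 1 0

After press 3 at (3,2):
0 0 0 0 0
0 0 0 0 0
0 0 0 0 0
0 0 0 0 0

Lights still on: 0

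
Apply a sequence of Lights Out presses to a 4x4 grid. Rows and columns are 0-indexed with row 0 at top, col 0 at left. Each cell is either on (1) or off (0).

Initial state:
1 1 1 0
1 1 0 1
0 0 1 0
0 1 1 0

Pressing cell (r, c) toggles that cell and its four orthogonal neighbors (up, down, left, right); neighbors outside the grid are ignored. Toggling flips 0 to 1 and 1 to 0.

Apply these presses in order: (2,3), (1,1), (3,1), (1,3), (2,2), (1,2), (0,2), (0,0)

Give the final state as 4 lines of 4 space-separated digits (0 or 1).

After press 1 at (2,3):
1 1 1 0
1 1 0 0
0 0 0 1
0 1 1 1

After press 2 at (1,1):
1 0 1 0
0 0 1 0
0 1 0 1
0 1 1 1

After press 3 at (3,1):
1 0 1 0
0 0 1 0
0 0 0 1
1 0 0 1

After press 4 at (1,3):
1 0 1 1
0 0 0 1
0 0 0 0
1 0 0 1

After press 5 at (2,2):
1 0 1 1
0 0 1 1
0 1 1 1
1 0 1 1

After press 6 at (1,2):
1 0 0 1
0 1 0 0
0 1 0 1
1 0 1 1

After press 7 at (0,2):
1 1 1 0
0 1 1 0
0 1 0 1
1 0 1 1

After press 8 at (0,0):
0 0 1 0
1 1 1 0
0 1 0 1
1 0 1 1

Answer: 0 0 1 0
1 1 1 0
0 1 0 1
1 0 1 1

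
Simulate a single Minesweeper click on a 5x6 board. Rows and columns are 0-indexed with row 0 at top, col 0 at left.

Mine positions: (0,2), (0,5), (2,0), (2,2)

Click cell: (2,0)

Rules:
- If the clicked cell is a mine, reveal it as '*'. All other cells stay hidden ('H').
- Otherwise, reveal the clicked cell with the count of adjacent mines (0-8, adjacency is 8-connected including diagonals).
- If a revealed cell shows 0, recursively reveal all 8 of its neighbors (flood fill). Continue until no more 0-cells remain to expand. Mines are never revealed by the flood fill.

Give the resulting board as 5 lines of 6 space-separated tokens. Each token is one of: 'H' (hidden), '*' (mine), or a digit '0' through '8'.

H H H H H H
H H H H H H
* H H H H H
H H H H H H
H H H H H H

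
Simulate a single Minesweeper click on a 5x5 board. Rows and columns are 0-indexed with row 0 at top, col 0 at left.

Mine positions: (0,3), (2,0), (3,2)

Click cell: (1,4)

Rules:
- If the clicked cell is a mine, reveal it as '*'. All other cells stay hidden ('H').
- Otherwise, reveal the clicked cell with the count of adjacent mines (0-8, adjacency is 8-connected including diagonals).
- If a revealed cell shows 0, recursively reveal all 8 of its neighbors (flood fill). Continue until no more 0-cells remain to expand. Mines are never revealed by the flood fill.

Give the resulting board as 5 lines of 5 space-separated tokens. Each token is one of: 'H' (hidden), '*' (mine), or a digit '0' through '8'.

H H H H H
H H H H 1
H H H H H
H H H H H
H H H H H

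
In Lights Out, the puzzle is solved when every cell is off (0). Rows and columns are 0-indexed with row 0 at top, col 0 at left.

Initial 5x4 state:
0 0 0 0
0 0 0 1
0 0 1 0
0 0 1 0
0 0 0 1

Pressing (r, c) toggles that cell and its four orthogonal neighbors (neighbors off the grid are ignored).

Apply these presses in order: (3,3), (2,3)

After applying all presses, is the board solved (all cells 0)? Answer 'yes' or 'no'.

Answer: yes

Derivation:
After press 1 at (3,3):
0 0 0 0
0 0 0 1
0 0 1 1
0 0 0 1
0 0 0 0

After press 2 at (2,3):
0 0 0 0
0 0 0 0
0 0 0 0
0 0 0 0
0 0 0 0

Lights still on: 0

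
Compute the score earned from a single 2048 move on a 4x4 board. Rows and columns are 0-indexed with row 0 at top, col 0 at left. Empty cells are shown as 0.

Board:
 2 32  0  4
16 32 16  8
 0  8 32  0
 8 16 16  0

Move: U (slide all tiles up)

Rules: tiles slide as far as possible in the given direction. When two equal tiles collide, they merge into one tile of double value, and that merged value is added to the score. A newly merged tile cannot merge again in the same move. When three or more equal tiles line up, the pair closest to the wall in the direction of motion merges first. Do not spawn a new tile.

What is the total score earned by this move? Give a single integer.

Answer: 64

Derivation:
Slide up:
col 0: [2, 16, 0, 8] -> [2, 16, 8, 0]  score +0 (running 0)
col 1: [32, 32, 8, 16] -> [64, 8, 16, 0]  score +64 (running 64)
col 2: [0, 16, 32, 16] -> [16, 32, 16, 0]  score +0 (running 64)
col 3: [4, 8, 0, 0] -> [4, 8, 0, 0]  score +0 (running 64)
Board after move:
 2 64 16  4
16  8 32  8
 8 16 16  0
 0  0  0  0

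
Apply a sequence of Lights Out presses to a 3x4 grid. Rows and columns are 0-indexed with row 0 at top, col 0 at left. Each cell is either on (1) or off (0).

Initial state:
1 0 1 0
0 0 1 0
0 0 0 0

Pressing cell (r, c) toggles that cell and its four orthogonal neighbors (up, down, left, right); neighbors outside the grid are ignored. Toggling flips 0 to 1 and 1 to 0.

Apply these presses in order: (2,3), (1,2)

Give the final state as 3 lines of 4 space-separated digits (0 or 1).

Answer: 1 0 0 0
0 1 0 0
0 0 0 1

Derivation:
After press 1 at (2,3):
1 0 1 0
0 0 1 1
0 0 1 1

After press 2 at (1,2):
1 0 0 0
0 1 0 0
0 0 0 1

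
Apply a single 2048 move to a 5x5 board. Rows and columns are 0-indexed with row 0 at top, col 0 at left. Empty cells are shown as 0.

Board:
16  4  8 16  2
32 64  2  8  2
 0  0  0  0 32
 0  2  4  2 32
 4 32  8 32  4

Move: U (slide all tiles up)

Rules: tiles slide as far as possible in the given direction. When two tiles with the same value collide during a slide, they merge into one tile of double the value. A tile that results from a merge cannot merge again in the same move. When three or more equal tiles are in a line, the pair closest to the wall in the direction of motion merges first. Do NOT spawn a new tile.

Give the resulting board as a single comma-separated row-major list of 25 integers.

Answer: 16, 4, 8, 16, 4, 32, 64, 2, 8, 64, 4, 2, 4, 2, 4, 0, 32, 8, 32, 0, 0, 0, 0, 0, 0

Derivation:
Slide up:
col 0: [16, 32, 0, 0, 4] -> [16, 32, 4, 0, 0]
col 1: [4, 64, 0, 2, 32] -> [4, 64, 2, 32, 0]
col 2: [8, 2, 0, 4, 8] -> [8, 2, 4, 8, 0]
col 3: [16, 8, 0, 2, 32] -> [16, 8, 2, 32, 0]
col 4: [2, 2, 32, 32, 4] -> [4, 64, 4, 0, 0]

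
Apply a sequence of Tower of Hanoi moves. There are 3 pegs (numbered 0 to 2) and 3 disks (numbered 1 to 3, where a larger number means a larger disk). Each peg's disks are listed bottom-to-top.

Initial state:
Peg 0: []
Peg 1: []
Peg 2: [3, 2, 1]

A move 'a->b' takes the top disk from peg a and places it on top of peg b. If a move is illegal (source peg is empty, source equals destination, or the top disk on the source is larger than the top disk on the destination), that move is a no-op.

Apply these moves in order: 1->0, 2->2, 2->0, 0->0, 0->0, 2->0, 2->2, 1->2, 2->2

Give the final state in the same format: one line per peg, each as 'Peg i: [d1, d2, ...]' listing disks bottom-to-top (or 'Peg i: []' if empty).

Answer: Peg 0: [1]
Peg 1: []
Peg 2: [3, 2]

Derivation:
After move 1 (1->0):
Peg 0: []
Peg 1: []
Peg 2: [3, 2, 1]

After move 2 (2->2):
Peg 0: []
Peg 1: []
Peg 2: [3, 2, 1]

After move 3 (2->0):
Peg 0: [1]
Peg 1: []
Peg 2: [3, 2]

After move 4 (0->0):
Peg 0: [1]
Peg 1: []
Peg 2: [3, 2]

After move 5 (0->0):
Peg 0: [1]
Peg 1: []
Peg 2: [3, 2]

After move 6 (2->0):
Peg 0: [1]
Peg 1: []
Peg 2: [3, 2]

After move 7 (2->2):
Peg 0: [1]
Peg 1: []
Peg 2: [3, 2]

After move 8 (1->2):
Peg 0: [1]
Peg 1: []
Peg 2: [3, 2]

After move 9 (2->2):
Peg 0: [1]
Peg 1: []
Peg 2: [3, 2]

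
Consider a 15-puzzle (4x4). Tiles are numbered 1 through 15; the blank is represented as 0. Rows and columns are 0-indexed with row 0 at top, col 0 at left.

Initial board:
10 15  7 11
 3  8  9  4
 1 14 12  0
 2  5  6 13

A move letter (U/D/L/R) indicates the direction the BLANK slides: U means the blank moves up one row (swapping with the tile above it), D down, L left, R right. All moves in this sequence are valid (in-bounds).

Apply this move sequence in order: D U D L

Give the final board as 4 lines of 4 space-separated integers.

Answer: 10 15  7 11
 3  8  9  4
 1 14 12 13
 2  5  0  6

Derivation:
After move 1 (D):
10 15  7 11
 3  8  9  4
 1 14 12 13
 2  5  6  0

After move 2 (U):
10 15  7 11
 3  8  9  4
 1 14 12  0
 2  5  6 13

After move 3 (D):
10 15  7 11
 3  8  9  4
 1 14 12 13
 2  5  6  0

After move 4 (L):
10 15  7 11
 3  8  9  4
 1 14 12 13
 2  5  0  6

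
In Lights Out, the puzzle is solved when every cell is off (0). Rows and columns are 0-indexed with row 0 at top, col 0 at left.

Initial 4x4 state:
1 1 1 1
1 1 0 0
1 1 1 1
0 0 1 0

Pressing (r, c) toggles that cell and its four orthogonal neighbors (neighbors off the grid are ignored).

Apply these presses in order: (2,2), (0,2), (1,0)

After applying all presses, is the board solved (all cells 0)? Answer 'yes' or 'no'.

Answer: yes

Derivation:
After press 1 at (2,2):
1 1 1 1
1 1 1 0
1 0 0 0
0 0 0 0

After press 2 at (0,2):
1 0 0 0
1 1 0 0
1 0 0 0
0 0 0 0

After press 3 at (1,0):
0 0 0 0
0 0 0 0
0 0 0 0
0 0 0 0

Lights still on: 0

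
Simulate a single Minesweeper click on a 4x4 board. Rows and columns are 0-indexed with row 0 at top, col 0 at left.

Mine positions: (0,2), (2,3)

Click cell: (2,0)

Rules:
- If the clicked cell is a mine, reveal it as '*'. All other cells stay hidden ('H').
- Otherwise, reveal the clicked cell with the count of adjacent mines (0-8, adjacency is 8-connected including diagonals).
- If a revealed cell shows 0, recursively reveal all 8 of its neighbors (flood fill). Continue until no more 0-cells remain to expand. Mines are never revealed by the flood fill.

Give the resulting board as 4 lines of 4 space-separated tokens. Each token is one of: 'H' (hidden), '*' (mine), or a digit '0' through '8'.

0 1 H H
0 1 2 H
0 0 1 H
0 0 1 H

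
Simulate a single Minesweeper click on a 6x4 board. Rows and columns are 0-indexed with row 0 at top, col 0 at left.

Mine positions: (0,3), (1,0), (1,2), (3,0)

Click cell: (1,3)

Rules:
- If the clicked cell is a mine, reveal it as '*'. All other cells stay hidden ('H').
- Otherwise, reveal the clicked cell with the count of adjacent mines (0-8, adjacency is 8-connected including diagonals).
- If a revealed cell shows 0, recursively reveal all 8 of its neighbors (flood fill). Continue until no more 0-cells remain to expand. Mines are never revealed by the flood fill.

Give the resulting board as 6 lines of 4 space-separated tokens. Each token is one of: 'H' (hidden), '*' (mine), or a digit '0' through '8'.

H H H H
H H H 2
H H H H
H H H H
H H H H
H H H H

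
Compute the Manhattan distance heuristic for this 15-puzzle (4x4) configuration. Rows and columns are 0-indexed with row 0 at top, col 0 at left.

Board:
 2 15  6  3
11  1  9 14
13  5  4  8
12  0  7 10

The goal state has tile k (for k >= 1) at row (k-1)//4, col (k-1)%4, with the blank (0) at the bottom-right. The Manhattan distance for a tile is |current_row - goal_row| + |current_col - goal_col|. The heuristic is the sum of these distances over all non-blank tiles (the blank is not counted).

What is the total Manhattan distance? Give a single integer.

Answer: 36

Derivation:
Tile 2: (0,0)->(0,1) = 1
Tile 15: (0,1)->(3,2) = 4
Tile 6: (0,2)->(1,1) = 2
Tile 3: (0,3)->(0,2) = 1
Tile 11: (1,0)->(2,2) = 3
Tile 1: (1,1)->(0,0) = 2
Tile 9: (1,2)->(2,0) = 3
Tile 14: (1,3)->(3,1) = 4
Tile 13: (2,0)->(3,0) = 1
Tile 5: (2,1)->(1,0) = 2
Tile 4: (2,2)->(0,3) = 3
Tile 8: (2,3)->(1,3) = 1
Tile 12: (3,0)->(2,3) = 4
Tile 7: (3,2)->(1,2) = 2
Tile 10: (3,3)->(2,1) = 3
Sum: 1 + 4 + 2 + 1 + 3 + 2 + 3 + 4 + 1 + 2 + 3 + 1 + 4 + 2 + 3 = 36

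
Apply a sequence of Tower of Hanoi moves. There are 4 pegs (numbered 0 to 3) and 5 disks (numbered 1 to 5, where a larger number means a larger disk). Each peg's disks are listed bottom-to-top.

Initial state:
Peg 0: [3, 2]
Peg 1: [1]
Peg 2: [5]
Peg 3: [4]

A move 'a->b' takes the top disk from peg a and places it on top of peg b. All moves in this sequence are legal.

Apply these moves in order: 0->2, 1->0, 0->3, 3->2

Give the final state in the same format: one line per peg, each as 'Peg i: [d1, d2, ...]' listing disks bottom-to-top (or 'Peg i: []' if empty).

Answer: Peg 0: [3]
Peg 1: []
Peg 2: [5, 2, 1]
Peg 3: [4]

Derivation:
After move 1 (0->2):
Peg 0: [3]
Peg 1: [1]
Peg 2: [5, 2]
Peg 3: [4]

After move 2 (1->0):
Peg 0: [3, 1]
Peg 1: []
Peg 2: [5, 2]
Peg 3: [4]

After move 3 (0->3):
Peg 0: [3]
Peg 1: []
Peg 2: [5, 2]
Peg 3: [4, 1]

After move 4 (3->2):
Peg 0: [3]
Peg 1: []
Peg 2: [5, 2, 1]
Peg 3: [4]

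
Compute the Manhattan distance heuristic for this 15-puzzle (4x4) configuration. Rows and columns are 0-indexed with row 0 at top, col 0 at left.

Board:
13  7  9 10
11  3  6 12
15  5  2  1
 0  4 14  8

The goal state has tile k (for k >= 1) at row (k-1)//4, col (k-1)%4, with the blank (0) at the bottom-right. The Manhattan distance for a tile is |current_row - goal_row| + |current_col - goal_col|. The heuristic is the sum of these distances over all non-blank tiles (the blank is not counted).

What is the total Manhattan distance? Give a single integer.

Tile 13: at (0,0), goal (3,0), distance |0-3|+|0-0| = 3
Tile 7: at (0,1), goal (1,2), distance |0-1|+|1-2| = 2
Tile 9: at (0,2), goal (2,0), distance |0-2|+|2-0| = 4
Tile 10: at (0,3), goal (2,1), distance |0-2|+|3-1| = 4
Tile 11: at (1,0), goal (2,2), distance |1-2|+|0-2| = 3
Tile 3: at (1,1), goal (0,2), distance |1-0|+|1-2| = 2
Tile 6: at (1,2), goal (1,1), distance |1-1|+|2-1| = 1
Tile 12: at (1,3), goal (2,3), distance |1-2|+|3-3| = 1
Tile 15: at (2,0), goal (3,2), distance |2-3|+|0-2| = 3
Tile 5: at (2,1), goal (1,0), distance |2-1|+|1-0| = 2
Tile 2: at (2,2), goal (0,1), distance |2-0|+|2-1| = 3
Tile 1: at (2,3), goal (0,0), distance |2-0|+|3-0| = 5
Tile 4: at (3,1), goal (0,3), distance |3-0|+|1-3| = 5
Tile 14: at (3,2), goal (3,1), distance |3-3|+|2-1| = 1
Tile 8: at (3,3), goal (1,3), distance |3-1|+|3-3| = 2
Sum: 3 + 2 + 4 + 4 + 3 + 2 + 1 + 1 + 3 + 2 + 3 + 5 + 5 + 1 + 2 = 41

Answer: 41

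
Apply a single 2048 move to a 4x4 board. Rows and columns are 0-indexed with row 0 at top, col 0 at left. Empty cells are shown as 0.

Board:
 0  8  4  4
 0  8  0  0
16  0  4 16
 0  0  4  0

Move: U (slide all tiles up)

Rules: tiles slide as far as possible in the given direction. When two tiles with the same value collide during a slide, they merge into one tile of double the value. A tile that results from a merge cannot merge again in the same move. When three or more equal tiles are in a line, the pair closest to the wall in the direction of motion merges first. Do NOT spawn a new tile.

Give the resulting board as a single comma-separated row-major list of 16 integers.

Slide up:
col 0: [0, 0, 16, 0] -> [16, 0, 0, 0]
col 1: [8, 8, 0, 0] -> [16, 0, 0, 0]
col 2: [4, 0, 4, 4] -> [8, 4, 0, 0]
col 3: [4, 0, 16, 0] -> [4, 16, 0, 0]

Answer: 16, 16, 8, 4, 0, 0, 4, 16, 0, 0, 0, 0, 0, 0, 0, 0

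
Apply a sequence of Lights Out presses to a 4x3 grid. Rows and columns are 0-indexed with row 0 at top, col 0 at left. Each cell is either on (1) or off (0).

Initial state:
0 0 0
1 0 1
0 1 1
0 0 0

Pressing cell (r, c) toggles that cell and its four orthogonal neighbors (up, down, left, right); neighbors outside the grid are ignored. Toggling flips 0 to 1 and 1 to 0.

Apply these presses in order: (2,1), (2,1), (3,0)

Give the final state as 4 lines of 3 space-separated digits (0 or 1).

After press 1 at (2,1):
0 0 0
1 1 1
1 0 0
0 1 0

After press 2 at (2,1):
0 0 0
1 0 1
0 1 1
0 0 0

After press 3 at (3,0):
0 0 0
1 0 1
1 1 1
1 1 0

Answer: 0 0 0
1 0 1
1 1 1
1 1 0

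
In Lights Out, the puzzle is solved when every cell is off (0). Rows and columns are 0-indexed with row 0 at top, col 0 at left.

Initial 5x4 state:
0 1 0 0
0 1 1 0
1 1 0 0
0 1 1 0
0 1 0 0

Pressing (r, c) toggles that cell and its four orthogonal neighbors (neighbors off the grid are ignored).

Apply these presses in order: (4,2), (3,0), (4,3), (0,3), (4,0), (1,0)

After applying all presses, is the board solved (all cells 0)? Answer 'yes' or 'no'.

After press 1 at (4,2):
0 1 0 0
0 1 1 0
1 1 0 0
0 1 0 0
0 0 1 1

After press 2 at (3,0):
0 1 0 0
0 1 1 0
0 1 0 0
1 0 0 0
1 0 1 1

After press 3 at (4,3):
0 1 0 0
0 1 1 0
0 1 0 0
1 0 0 1
1 0 0 0

After press 4 at (0,3):
0 1 1 1
0 1 1 1
0 1 0 0
1 0 0 1
1 0 0 0

After press 5 at (4,0):
0 1 1 1
0 1 1 1
0 1 0 0
0 0 0 1
0 1 0 0

After press 6 at (1,0):
1 1 1 1
1 0 1 1
1 1 0 0
0 0 0 1
0 1 0 0

Lights still on: 11

Answer: no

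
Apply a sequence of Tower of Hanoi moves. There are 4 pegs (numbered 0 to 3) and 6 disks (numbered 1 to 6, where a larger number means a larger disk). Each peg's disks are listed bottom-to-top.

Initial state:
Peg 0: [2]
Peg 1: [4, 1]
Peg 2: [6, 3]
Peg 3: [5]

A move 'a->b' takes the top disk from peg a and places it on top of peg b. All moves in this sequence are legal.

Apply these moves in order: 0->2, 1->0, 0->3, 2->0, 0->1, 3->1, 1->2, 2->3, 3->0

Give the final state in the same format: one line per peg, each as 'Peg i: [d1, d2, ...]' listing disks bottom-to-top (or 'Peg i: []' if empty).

After move 1 (0->2):
Peg 0: []
Peg 1: [4, 1]
Peg 2: [6, 3, 2]
Peg 3: [5]

After move 2 (1->0):
Peg 0: [1]
Peg 1: [4]
Peg 2: [6, 3, 2]
Peg 3: [5]

After move 3 (0->3):
Peg 0: []
Peg 1: [4]
Peg 2: [6, 3, 2]
Peg 3: [5, 1]

After move 4 (2->0):
Peg 0: [2]
Peg 1: [4]
Peg 2: [6, 3]
Peg 3: [5, 1]

After move 5 (0->1):
Peg 0: []
Peg 1: [4, 2]
Peg 2: [6, 3]
Peg 3: [5, 1]

After move 6 (3->1):
Peg 0: []
Peg 1: [4, 2, 1]
Peg 2: [6, 3]
Peg 3: [5]

After move 7 (1->2):
Peg 0: []
Peg 1: [4, 2]
Peg 2: [6, 3, 1]
Peg 3: [5]

After move 8 (2->3):
Peg 0: []
Peg 1: [4, 2]
Peg 2: [6, 3]
Peg 3: [5, 1]

After move 9 (3->0):
Peg 0: [1]
Peg 1: [4, 2]
Peg 2: [6, 3]
Peg 3: [5]

Answer: Peg 0: [1]
Peg 1: [4, 2]
Peg 2: [6, 3]
Peg 3: [5]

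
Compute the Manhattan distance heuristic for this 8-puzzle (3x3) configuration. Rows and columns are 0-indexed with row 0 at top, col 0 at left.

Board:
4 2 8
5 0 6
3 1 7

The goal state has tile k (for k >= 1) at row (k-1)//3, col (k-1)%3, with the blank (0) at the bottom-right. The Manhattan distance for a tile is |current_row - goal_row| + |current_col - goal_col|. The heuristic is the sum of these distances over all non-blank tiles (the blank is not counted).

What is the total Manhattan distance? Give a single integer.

Answer: 14

Derivation:
Tile 4: at (0,0), goal (1,0), distance |0-1|+|0-0| = 1
Tile 2: at (0,1), goal (0,1), distance |0-0|+|1-1| = 0
Tile 8: at (0,2), goal (2,1), distance |0-2|+|2-1| = 3
Tile 5: at (1,0), goal (1,1), distance |1-1|+|0-1| = 1
Tile 6: at (1,2), goal (1,2), distance |1-1|+|2-2| = 0
Tile 3: at (2,0), goal (0,2), distance |2-0|+|0-2| = 4
Tile 1: at (2,1), goal (0,0), distance |2-0|+|1-0| = 3
Tile 7: at (2,2), goal (2,0), distance |2-2|+|2-0| = 2
Sum: 1 + 0 + 3 + 1 + 0 + 4 + 3 + 2 = 14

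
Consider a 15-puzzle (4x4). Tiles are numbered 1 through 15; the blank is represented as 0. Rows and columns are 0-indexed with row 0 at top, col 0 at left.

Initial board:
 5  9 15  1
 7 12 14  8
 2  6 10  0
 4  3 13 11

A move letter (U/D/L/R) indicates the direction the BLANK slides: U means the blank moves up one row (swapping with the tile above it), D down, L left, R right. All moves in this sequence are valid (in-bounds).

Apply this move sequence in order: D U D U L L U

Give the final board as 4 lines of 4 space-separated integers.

Answer:  5  9 15  1
 7  0 14  8
 2 12  6 10
 4  3 13 11

Derivation:
After move 1 (D):
 5  9 15  1
 7 12 14  8
 2  6 10 11
 4  3 13  0

After move 2 (U):
 5  9 15  1
 7 12 14  8
 2  6 10  0
 4  3 13 11

After move 3 (D):
 5  9 15  1
 7 12 14  8
 2  6 10 11
 4  3 13  0

After move 4 (U):
 5  9 15  1
 7 12 14  8
 2  6 10  0
 4  3 13 11

After move 5 (L):
 5  9 15  1
 7 12 14  8
 2  6  0 10
 4  3 13 11

After move 6 (L):
 5  9 15  1
 7 12 14  8
 2  0  6 10
 4  3 13 11

After move 7 (U):
 5  9 15  1
 7  0 14  8
 2 12  6 10
 4  3 13 11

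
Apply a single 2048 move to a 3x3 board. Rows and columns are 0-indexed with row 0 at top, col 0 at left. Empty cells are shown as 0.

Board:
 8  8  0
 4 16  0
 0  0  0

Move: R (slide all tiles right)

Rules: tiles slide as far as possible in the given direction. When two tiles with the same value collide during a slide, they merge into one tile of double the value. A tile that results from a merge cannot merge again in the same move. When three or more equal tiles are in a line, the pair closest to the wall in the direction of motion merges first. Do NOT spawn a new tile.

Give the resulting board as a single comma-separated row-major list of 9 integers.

Answer: 0, 0, 16, 0, 4, 16, 0, 0, 0

Derivation:
Slide right:
row 0: [8, 8, 0] -> [0, 0, 16]
row 1: [4, 16, 0] -> [0, 4, 16]
row 2: [0, 0, 0] -> [0, 0, 0]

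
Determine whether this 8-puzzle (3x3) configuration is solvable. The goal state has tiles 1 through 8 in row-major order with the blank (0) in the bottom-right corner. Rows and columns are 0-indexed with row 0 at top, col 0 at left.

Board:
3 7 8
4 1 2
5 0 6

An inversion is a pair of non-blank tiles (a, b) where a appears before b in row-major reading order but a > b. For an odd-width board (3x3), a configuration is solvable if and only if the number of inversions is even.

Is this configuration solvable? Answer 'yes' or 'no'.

Answer: yes

Derivation:
Inversions (pairs i<j in row-major order where tile[i] > tile[j] > 0): 14
14 is even, so the puzzle is solvable.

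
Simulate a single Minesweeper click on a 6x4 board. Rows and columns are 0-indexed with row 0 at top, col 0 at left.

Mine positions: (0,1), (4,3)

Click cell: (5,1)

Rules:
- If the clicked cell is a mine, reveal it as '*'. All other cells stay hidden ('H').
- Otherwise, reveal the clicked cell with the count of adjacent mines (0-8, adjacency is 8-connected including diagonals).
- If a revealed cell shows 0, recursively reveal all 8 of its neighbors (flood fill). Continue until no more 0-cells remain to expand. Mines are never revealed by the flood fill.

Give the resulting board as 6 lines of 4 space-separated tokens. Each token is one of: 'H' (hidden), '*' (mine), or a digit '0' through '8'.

H H 1 0
1 1 1 0
0 0 0 0
0 0 1 1
0 0 1 H
0 0 1 H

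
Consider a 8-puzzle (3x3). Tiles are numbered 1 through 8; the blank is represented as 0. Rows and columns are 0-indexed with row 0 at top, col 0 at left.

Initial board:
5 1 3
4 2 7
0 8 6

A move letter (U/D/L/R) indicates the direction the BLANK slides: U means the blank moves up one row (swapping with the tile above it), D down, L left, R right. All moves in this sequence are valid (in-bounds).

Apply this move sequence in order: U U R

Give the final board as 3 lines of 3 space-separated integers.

After move 1 (U):
5 1 3
0 2 7
4 8 6

After move 2 (U):
0 1 3
5 2 7
4 8 6

After move 3 (R):
1 0 3
5 2 7
4 8 6

Answer: 1 0 3
5 2 7
4 8 6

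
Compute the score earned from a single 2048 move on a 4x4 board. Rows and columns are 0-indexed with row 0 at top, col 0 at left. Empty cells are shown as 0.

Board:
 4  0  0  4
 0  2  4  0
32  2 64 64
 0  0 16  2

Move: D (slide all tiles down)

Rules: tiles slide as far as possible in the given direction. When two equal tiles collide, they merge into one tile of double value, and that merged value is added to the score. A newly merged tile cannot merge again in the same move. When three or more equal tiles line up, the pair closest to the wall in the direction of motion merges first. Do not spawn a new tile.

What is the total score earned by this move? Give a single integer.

Answer: 4

Derivation:
Slide down:
col 0: [4, 0, 32, 0] -> [0, 0, 4, 32]  score +0 (running 0)
col 1: [0, 2, 2, 0] -> [0, 0, 0, 4]  score +4 (running 4)
col 2: [0, 4, 64, 16] -> [0, 4, 64, 16]  score +0 (running 4)
col 3: [4, 0, 64, 2] -> [0, 4, 64, 2]  score +0 (running 4)
Board after move:
 0  0  0  0
 0  0  4  4
 4  0 64 64
32  4 16  2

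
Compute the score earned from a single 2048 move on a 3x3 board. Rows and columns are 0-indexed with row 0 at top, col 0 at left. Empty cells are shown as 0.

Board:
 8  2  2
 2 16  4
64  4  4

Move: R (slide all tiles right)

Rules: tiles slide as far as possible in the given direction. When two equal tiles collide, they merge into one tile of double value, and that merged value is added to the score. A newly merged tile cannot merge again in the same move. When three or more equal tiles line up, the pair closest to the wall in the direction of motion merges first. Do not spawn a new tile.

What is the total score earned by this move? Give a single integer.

Slide right:
row 0: [8, 2, 2] -> [0, 8, 4]  score +4 (running 4)
row 1: [2, 16, 4] -> [2, 16, 4]  score +0 (running 4)
row 2: [64, 4, 4] -> [0, 64, 8]  score +8 (running 12)
Board after move:
 0  8  4
 2 16  4
 0 64  8

Answer: 12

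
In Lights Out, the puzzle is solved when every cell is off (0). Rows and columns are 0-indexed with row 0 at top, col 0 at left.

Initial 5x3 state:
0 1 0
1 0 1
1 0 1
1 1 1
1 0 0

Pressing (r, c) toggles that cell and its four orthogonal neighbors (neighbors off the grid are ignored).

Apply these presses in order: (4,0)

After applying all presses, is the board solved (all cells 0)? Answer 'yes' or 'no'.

Answer: no

Derivation:
After press 1 at (4,0):
0 1 0
1 0 1
1 0 1
0 1 1
0 1 0

Lights still on: 8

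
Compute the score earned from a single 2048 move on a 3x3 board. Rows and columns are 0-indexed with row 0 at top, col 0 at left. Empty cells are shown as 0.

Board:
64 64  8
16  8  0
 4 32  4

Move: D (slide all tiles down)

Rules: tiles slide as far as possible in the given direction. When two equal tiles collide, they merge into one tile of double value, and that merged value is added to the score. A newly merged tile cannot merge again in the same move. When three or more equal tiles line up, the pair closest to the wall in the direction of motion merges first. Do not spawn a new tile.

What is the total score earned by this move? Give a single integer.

Answer: 0

Derivation:
Slide down:
col 0: [64, 16, 4] -> [64, 16, 4]  score +0 (running 0)
col 1: [64, 8, 32] -> [64, 8, 32]  score +0 (running 0)
col 2: [8, 0, 4] -> [0, 8, 4]  score +0 (running 0)
Board after move:
64 64  0
16  8  8
 4 32  4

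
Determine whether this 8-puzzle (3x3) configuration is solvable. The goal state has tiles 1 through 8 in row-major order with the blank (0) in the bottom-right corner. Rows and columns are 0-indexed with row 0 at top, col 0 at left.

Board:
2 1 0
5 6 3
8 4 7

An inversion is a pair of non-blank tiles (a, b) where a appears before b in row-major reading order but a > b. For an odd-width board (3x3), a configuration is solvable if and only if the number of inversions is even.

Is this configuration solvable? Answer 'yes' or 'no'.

Answer: no

Derivation:
Inversions (pairs i<j in row-major order where tile[i] > tile[j] > 0): 7
7 is odd, so the puzzle is not solvable.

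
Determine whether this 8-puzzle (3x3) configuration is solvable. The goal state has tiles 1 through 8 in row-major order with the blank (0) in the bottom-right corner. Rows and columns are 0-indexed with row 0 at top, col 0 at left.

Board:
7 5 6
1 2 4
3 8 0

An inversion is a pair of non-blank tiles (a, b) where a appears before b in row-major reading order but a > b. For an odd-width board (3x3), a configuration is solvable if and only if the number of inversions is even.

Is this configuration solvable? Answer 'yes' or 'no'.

Inversions (pairs i<j in row-major order where tile[i] > tile[j] > 0): 15
15 is odd, so the puzzle is not solvable.

Answer: no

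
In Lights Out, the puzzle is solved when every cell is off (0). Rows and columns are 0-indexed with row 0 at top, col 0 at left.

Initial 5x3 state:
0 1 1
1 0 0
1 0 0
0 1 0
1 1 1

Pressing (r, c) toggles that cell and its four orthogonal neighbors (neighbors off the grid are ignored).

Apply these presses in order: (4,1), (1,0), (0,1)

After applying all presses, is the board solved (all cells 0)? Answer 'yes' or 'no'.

After press 1 at (4,1):
0 1 1
1 0 0
1 0 0
0 0 0
0 0 0

After press 2 at (1,0):
1 1 1
0 1 0
0 0 0
0 0 0
0 0 0

After press 3 at (0,1):
0 0 0
0 0 0
0 0 0
0 0 0
0 0 0

Lights still on: 0

Answer: yes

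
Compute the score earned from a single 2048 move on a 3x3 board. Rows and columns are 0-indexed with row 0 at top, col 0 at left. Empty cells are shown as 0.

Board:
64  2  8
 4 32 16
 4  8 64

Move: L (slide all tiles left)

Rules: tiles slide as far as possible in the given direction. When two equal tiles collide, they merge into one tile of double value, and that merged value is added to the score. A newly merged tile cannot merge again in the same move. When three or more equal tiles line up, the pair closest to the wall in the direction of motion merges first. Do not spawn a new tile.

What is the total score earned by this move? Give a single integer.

Answer: 0

Derivation:
Slide left:
row 0: [64, 2, 8] -> [64, 2, 8]  score +0 (running 0)
row 1: [4, 32, 16] -> [4, 32, 16]  score +0 (running 0)
row 2: [4, 8, 64] -> [4, 8, 64]  score +0 (running 0)
Board after move:
64  2  8
 4 32 16
 4  8 64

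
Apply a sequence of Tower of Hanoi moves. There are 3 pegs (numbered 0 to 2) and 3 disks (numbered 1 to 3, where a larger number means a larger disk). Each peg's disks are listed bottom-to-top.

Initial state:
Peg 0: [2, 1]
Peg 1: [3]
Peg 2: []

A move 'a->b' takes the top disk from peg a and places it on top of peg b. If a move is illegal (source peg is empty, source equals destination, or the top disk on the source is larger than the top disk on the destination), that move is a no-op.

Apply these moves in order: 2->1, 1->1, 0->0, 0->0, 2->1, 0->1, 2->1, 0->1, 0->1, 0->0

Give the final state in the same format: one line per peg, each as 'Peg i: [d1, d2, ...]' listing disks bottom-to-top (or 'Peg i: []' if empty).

After move 1 (2->1):
Peg 0: [2, 1]
Peg 1: [3]
Peg 2: []

After move 2 (1->1):
Peg 0: [2, 1]
Peg 1: [3]
Peg 2: []

After move 3 (0->0):
Peg 0: [2, 1]
Peg 1: [3]
Peg 2: []

After move 4 (0->0):
Peg 0: [2, 1]
Peg 1: [3]
Peg 2: []

After move 5 (2->1):
Peg 0: [2, 1]
Peg 1: [3]
Peg 2: []

After move 6 (0->1):
Peg 0: [2]
Peg 1: [3, 1]
Peg 2: []

After move 7 (2->1):
Peg 0: [2]
Peg 1: [3, 1]
Peg 2: []

After move 8 (0->1):
Peg 0: [2]
Peg 1: [3, 1]
Peg 2: []

After move 9 (0->1):
Peg 0: [2]
Peg 1: [3, 1]
Peg 2: []

After move 10 (0->0):
Peg 0: [2]
Peg 1: [3, 1]
Peg 2: []

Answer: Peg 0: [2]
Peg 1: [3, 1]
Peg 2: []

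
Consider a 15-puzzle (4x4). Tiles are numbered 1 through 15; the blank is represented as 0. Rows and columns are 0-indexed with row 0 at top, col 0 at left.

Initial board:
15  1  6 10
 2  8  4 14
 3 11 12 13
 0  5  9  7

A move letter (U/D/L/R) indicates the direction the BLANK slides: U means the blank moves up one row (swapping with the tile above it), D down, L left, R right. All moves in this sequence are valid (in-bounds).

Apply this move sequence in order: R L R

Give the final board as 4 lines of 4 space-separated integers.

After move 1 (R):
15  1  6 10
 2  8  4 14
 3 11 12 13
 5  0  9  7

After move 2 (L):
15  1  6 10
 2  8  4 14
 3 11 12 13
 0  5  9  7

After move 3 (R):
15  1  6 10
 2  8  4 14
 3 11 12 13
 5  0  9  7

Answer: 15  1  6 10
 2  8  4 14
 3 11 12 13
 5  0  9  7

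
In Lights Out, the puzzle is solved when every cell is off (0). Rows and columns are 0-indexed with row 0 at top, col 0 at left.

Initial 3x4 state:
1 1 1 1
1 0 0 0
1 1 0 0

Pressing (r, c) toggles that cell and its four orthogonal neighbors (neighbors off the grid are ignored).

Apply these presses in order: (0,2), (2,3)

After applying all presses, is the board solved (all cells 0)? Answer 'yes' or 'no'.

After press 1 at (0,2):
1 0 0 0
1 0 1 0
1 1 0 0

After press 2 at (2,3):
1 0 0 0
1 0 1 1
1 1 1 1

Lights still on: 8

Answer: no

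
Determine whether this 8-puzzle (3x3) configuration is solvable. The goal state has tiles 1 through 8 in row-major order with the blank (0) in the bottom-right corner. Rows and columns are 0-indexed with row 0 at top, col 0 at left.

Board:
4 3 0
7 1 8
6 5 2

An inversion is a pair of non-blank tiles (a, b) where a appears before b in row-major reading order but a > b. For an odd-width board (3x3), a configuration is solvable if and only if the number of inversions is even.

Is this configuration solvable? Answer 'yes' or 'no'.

Answer: no

Derivation:
Inversions (pairs i<j in row-major order where tile[i] > tile[j] > 0): 15
15 is odd, so the puzzle is not solvable.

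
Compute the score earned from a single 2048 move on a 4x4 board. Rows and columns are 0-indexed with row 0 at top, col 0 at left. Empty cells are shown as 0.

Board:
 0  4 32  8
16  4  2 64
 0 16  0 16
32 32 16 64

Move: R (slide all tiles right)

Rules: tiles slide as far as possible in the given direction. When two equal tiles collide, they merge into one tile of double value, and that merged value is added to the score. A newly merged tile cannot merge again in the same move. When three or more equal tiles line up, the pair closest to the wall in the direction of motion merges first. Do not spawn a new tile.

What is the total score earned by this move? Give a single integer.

Answer: 96

Derivation:
Slide right:
row 0: [0, 4, 32, 8] -> [0, 4, 32, 8]  score +0 (running 0)
row 1: [16, 4, 2, 64] -> [16, 4, 2, 64]  score +0 (running 0)
row 2: [0, 16, 0, 16] -> [0, 0, 0, 32]  score +32 (running 32)
row 3: [32, 32, 16, 64] -> [0, 64, 16, 64]  score +64 (running 96)
Board after move:
 0  4 32  8
16  4  2 64
 0  0  0 32
 0 64 16 64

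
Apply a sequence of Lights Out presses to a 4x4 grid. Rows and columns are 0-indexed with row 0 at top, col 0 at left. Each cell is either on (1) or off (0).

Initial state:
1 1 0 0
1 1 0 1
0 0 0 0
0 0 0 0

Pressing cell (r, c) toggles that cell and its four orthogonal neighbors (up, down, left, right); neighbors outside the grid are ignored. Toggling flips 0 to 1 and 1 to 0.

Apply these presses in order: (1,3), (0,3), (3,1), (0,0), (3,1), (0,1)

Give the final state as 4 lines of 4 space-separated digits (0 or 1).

Answer: 1 1 0 0
0 0 1 1
0 0 0 1
0 0 0 0

Derivation:
After press 1 at (1,3):
1 1 0 1
1 1 1 0
0 0 0 1
0 0 0 0

After press 2 at (0,3):
1 1 1 0
1 1 1 1
0 0 0 1
0 0 0 0

After press 3 at (3,1):
1 1 1 0
1 1 1 1
0 1 0 1
1 1 1 0

After press 4 at (0,0):
0 0 1 0
0 1 1 1
0 1 0 1
1 1 1 0

After press 5 at (3,1):
0 0 1 0
0 1 1 1
0 0 0 1
0 0 0 0

After press 6 at (0,1):
1 1 0 0
0 0 1 1
0 0 0 1
0 0 0 0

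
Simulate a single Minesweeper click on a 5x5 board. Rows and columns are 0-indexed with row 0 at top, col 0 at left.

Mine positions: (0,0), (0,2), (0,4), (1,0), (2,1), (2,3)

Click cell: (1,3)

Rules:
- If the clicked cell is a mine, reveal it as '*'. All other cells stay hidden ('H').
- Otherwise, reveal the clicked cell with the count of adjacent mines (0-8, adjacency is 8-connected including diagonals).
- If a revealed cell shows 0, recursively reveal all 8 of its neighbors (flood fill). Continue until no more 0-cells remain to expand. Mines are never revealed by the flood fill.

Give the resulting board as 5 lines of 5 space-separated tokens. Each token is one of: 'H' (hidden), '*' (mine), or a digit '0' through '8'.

H H H H H
H H H 3 H
H H H H H
H H H H H
H H H H H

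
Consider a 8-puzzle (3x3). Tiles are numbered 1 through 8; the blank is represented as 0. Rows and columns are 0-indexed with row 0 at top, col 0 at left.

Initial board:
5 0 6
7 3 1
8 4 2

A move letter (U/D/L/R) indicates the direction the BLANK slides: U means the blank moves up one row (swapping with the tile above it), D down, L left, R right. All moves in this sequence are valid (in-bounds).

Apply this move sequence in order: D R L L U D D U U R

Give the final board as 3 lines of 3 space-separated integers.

After move 1 (D):
5 3 6
7 0 1
8 4 2

After move 2 (R):
5 3 6
7 1 0
8 4 2

After move 3 (L):
5 3 6
7 0 1
8 4 2

After move 4 (L):
5 3 6
0 7 1
8 4 2

After move 5 (U):
0 3 6
5 7 1
8 4 2

After move 6 (D):
5 3 6
0 7 1
8 4 2

After move 7 (D):
5 3 6
8 7 1
0 4 2

After move 8 (U):
5 3 6
0 7 1
8 4 2

After move 9 (U):
0 3 6
5 7 1
8 4 2

After move 10 (R):
3 0 6
5 7 1
8 4 2

Answer: 3 0 6
5 7 1
8 4 2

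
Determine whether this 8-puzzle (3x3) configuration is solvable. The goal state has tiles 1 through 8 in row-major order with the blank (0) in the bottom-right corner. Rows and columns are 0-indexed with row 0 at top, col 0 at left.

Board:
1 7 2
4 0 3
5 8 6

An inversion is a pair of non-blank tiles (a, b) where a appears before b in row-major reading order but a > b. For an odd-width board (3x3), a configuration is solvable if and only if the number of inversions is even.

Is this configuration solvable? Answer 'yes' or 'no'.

Answer: no

Derivation:
Inversions (pairs i<j in row-major order where tile[i] > tile[j] > 0): 7
7 is odd, so the puzzle is not solvable.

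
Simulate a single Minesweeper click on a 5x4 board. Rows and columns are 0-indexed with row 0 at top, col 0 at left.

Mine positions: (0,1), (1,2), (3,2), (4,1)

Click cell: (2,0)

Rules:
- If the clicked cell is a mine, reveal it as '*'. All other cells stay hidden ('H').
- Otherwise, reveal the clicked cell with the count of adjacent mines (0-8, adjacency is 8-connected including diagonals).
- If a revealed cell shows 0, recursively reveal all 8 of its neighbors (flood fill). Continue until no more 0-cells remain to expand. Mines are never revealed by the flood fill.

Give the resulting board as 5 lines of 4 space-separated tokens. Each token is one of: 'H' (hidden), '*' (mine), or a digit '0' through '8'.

H H H H
1 2 H H
0 2 H H
1 2 H H
H H H H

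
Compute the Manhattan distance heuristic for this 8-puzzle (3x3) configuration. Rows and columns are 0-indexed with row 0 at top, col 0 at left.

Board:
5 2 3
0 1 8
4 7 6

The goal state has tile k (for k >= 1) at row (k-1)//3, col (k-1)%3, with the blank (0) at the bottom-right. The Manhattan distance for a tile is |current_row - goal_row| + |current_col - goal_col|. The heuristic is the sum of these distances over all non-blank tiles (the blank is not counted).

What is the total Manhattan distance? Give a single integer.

Tile 5: (0,0)->(1,1) = 2
Tile 2: (0,1)->(0,1) = 0
Tile 3: (0,2)->(0,2) = 0
Tile 1: (1,1)->(0,0) = 2
Tile 8: (1,2)->(2,1) = 2
Tile 4: (2,0)->(1,0) = 1
Tile 7: (2,1)->(2,0) = 1
Tile 6: (2,2)->(1,2) = 1
Sum: 2 + 0 + 0 + 2 + 2 + 1 + 1 + 1 = 9

Answer: 9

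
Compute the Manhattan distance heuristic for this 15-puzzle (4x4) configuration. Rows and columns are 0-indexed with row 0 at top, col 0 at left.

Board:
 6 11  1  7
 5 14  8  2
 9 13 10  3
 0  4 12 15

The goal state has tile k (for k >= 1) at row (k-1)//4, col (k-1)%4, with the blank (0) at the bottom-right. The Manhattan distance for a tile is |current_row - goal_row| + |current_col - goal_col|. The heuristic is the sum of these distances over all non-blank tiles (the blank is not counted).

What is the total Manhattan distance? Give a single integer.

Tile 6: at (0,0), goal (1,1), distance |0-1|+|0-1| = 2
Tile 11: at (0,1), goal (2,2), distance |0-2|+|1-2| = 3
Tile 1: at (0,2), goal (0,0), distance |0-0|+|2-0| = 2
Tile 7: at (0,3), goal (1,2), distance |0-1|+|3-2| = 2
Tile 5: at (1,0), goal (1,0), distance |1-1|+|0-0| = 0
Tile 14: at (1,1), goal (3,1), distance |1-3|+|1-1| = 2
Tile 8: at (1,2), goal (1,3), distance |1-1|+|2-3| = 1
Tile 2: at (1,3), goal (0,1), distance |1-0|+|3-1| = 3
Tile 9: at (2,0), goal (2,0), distance |2-2|+|0-0| = 0
Tile 13: at (2,1), goal (3,0), distance |2-3|+|1-0| = 2
Tile 10: at (2,2), goal (2,1), distance |2-2|+|2-1| = 1
Tile 3: at (2,3), goal (0,2), distance |2-0|+|3-2| = 3
Tile 4: at (3,1), goal (0,3), distance |3-0|+|1-3| = 5
Tile 12: at (3,2), goal (2,3), distance |3-2|+|2-3| = 2
Tile 15: at (3,3), goal (3,2), distance |3-3|+|3-2| = 1
Sum: 2 + 3 + 2 + 2 + 0 + 2 + 1 + 3 + 0 + 2 + 1 + 3 + 5 + 2 + 1 = 29

Answer: 29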